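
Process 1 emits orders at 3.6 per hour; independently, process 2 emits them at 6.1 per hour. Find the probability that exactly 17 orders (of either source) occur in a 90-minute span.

0.0792

Independent Poisson processes superpose: combined rate λ = 3.6 + 6.1 = 9.7 per hour.
Over the interval, μ = 9.7 × 1.5 = 14.55 (a 90-minute span = 1.5 hours).
P(N = 17) = e^(−14.55) · 14.55^17/17! ≈ 0.0792.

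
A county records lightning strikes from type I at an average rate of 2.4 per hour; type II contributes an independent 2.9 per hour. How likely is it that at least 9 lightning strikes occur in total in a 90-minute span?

Independent Poisson processes superpose: combined rate λ = 2.4 + 2.9 = 5.3 per hour.
Over the interval, μ = 5.3 × 1.5 = 7.95 (a 90-minute span = 1.5 hours).
P(N ≥ 9) = 1 − P(N ≤ 8) ≈ 0.4005.

0.4005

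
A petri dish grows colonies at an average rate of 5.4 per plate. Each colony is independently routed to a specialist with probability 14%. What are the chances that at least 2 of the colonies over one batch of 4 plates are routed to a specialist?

0.8044

Thinning: the colonies that are routed to a specialist themselves form a Poisson process with rate 0.14 × 5.4 = 0.756 per plate.
Over the interval, μ = 0.756 × 4 = 3.024 (a batch of 4 plates = 4 plates).
P(N ≥ 2) = 1 − P(N ≤ 1) ≈ 0.8044.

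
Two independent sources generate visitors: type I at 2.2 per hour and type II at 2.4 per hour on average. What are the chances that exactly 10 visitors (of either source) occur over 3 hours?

Independent Poisson processes superpose: combined rate λ = 2.2 + 2.4 = 4.6 per hour.
Over the interval, μ = 4.6 × 3 = 13.8 (3 hours).
P(N = 10) = e^(−13.8) · 13.8^10/10! ≈ 0.0701.

0.0701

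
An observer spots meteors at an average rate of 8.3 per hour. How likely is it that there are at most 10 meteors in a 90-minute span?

0.3019

Over the interval, μ = 8.3 × 1.5 = 12.45 (a 90-minute span = 1.5 hours).
P(N ≤ 10) = Σ_{j=0}^{10} e^(−μ) μ^j/j! ≈ 0.3019.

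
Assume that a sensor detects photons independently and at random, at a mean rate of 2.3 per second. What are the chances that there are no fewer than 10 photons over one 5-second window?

Over the interval, μ = 2.3 × 5 = 11.5 (a 5-second window = 5 seconds).
P(N ≥ 10) = 1 − P(N ≤ 9) = 1 − Σ_{j=0}^{9} e^(−μ) μ^j/j! ≈ 0.7112.

0.7112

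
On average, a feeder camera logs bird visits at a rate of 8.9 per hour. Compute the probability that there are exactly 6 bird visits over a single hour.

With mean μ = 8.9 per hour,
P(N = 6) = e^(−μ) μ^6/6! = e^(−8.9) · 8.9^6/720 ≈ 0.0941.

0.0941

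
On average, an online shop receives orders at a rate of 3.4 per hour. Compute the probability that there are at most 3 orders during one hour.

0.5584

With mean μ = 3.4 per hour,
P(N ≤ 3) = Σ_{j=0}^{3} e^(−μ) μ^j/j! ≈ 0.5584.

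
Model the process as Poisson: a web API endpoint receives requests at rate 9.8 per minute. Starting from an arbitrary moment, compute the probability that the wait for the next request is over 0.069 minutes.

0.5085

The wait for the next event is exponential with rate λ = 9.8 per minute.
P(T > 0.069) = e^(−λt) = e^(−9.8 × 0.069) = e^(−0.6762) ≈ 0.5085.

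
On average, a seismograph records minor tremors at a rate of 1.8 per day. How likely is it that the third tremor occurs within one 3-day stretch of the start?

Over the interval, μ = 1.8 × 3 = 5.4 (a 3-day stretch = 3 days).
The third arrival falls in the interval iff at least 3 events occur there: P(S_3 ≤ t) = P(N ≥ 3) = 1 − P(N ≤ 2) ≈ 0.9052.

0.9052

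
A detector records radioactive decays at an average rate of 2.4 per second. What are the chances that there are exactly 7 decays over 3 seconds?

Over the interval, μ = 2.4 × 3 = 7.2 (3 seconds).
P(N = 7) = e^(−μ) μ^7/7! = e^(−7.2) · 7.2^7/5040 ≈ 0.1486.

0.1486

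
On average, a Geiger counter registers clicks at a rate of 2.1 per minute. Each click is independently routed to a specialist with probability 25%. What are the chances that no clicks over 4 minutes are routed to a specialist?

Thinning: the clicks that are routed to a specialist themselves form a Poisson process with rate 0.25 × 2.1 = 0.525 per minute.
Over the interval, μ = 0.525 × 4 = 2.1 (4 minutes).
P(N = 0) = e^(−2.1) · 2.1^0/0! ≈ 0.1225.

0.1225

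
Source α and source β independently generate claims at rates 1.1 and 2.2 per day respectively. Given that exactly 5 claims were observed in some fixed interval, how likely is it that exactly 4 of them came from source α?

Given the total, each event is independently from source α with probability p = λ_α/(λ_α+λ_β) = 1.1/3.3 ≈ 0.3333.
So K ~ Binomial(5, 1.1/3.3): P(K = 4) = C(5,4) · (1.1/3.3)^4 · (2.2/3.3)^1 ≈ 0.0412.

0.0412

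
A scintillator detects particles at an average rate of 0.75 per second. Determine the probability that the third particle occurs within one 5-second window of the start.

Over the interval, μ = 0.75 × 5 = 3.75 (a 5-second window = 5 seconds).
The third arrival falls in the interval iff at least 3 events occur there: P(S_3 ≤ t) = P(N ≥ 3) = 1 − P(N ≤ 2) ≈ 0.7229.

0.7229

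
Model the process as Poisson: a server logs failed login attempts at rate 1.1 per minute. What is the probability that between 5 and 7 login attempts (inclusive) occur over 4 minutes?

0.3702

Over the interval, μ = 1.1 × 4 = 4.4 (4 minutes).
P(5 ≤ N ≤ 7) = Σ_{j=5}^{7} e^(−4.4) · 4.4^j/j! ≈ 0.3702.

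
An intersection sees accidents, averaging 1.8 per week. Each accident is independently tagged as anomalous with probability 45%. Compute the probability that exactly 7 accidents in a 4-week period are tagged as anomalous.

Thinning: the accidents that are tagged as anomalous themselves form a Poisson process with rate 0.45 × 1.8 = 0.81 per week.
Over the interval, μ = 0.81 × 4 = 3.24 (a 4-week period = 4 weeks).
P(N = 7) = e^(−3.24) · 3.24^7/7! ≈ 0.0291.

0.0291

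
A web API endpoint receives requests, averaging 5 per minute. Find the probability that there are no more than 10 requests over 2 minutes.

0.5830

Over the interval, μ = 5 × 2 = 10 (2 minutes).
P(N ≤ 10) = Σ_{j=0}^{10} e^(−μ) μ^j/j! ≈ 0.5830.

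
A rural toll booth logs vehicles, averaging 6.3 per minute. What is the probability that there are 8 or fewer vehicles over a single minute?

With mean μ = 6.3 per minute,
P(N ≤ 8) = Σ_{j=0}^{8} e^(−μ) μ^j/j! ≈ 0.8148.

0.8148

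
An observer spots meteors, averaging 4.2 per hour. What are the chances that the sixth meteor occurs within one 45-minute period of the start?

Over the interval, μ = 4.2 × 0.75 = 3.15 (a 45-minute period = 0.75 hours).
The sixth arrival falls in the interval iff at least 6 events occur there: P(S_6 ≤ t) = P(N ≥ 6) = 1 − P(N ≤ 5) ≈ 0.0998.

0.0998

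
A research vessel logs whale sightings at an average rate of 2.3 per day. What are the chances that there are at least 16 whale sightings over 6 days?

0.3110

Over the interval, μ = 2.3 × 6 = 13.8 (6 days).
P(N ≥ 16) = 1 − P(N ≤ 15) = 1 − Σ_{j=0}^{15} e^(−μ) μ^j/j! ≈ 0.3110.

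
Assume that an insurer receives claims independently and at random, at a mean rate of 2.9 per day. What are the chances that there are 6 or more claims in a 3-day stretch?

Over the interval, μ = 2.9 × 3 = 8.7 (a 3-day stretch = 3 days).
P(N ≥ 6) = 1 − P(N ≤ 5) = 1 − Σ_{j=0}^{5} e^(−μ) μ^j/j! ≈ 0.8648.

0.8648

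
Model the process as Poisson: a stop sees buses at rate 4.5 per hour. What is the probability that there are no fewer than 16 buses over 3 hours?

Over the interval, μ = 4.5 × 3 = 13.5 (3 hours).
P(N ≥ 16) = 1 − P(N ≤ 15) = 1 − Σ_{j=0}^{15} e^(−μ) μ^j/j! ≈ 0.2822.

0.2822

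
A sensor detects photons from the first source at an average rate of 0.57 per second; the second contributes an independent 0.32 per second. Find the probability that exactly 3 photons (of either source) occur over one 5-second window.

0.1715

Independent Poisson processes superpose: combined rate λ = 0.57 + 0.32 = 0.89 per second.
Over the interval, μ = 0.89 × 5 = 4.45 (a 5-second window = 5 seconds).
P(N = 3) = e^(−4.45) · 4.45^3/3! ≈ 0.1715.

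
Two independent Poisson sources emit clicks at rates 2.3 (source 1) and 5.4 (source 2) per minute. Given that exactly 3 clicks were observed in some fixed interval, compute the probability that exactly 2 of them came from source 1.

0.1877

Given the total, each event is independently from source 1 with probability p = λ_1/(λ_1+λ_2) = 2.3/7.7 ≈ 0.2987.
So K ~ Binomial(3, 2.3/7.7): P(K = 2) = C(3,2) · (2.3/7.7)^2 · (5.4/7.7)^1 ≈ 0.1877.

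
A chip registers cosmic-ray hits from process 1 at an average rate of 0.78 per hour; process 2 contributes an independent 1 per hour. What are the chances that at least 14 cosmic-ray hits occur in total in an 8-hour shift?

0.5608

Independent Poisson processes superpose: combined rate λ = 0.78 + 1 = 1.78 per hour.
Over the interval, μ = 1.78 × 8 = 14.24 (an 8-hour shift = 8 hours).
P(N ≥ 14) = 1 − P(N ≤ 13) ≈ 0.5608.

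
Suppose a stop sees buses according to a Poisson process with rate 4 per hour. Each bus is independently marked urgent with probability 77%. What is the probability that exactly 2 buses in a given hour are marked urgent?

Thinning: the buses that are marked urgent themselves form a Poisson process with rate 0.77 × 4 = 3.08 per hour.
So μ = 3.08.
P(N = 2) = e^(−3.08) · 3.08^2/2! ≈ 0.2180.

0.2180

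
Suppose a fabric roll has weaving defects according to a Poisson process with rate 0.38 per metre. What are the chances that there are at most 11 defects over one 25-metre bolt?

0.7520

Over the interval, μ = 0.38 × 25 = 9.5 (a 25-metre bolt = 25 metres).
P(N ≤ 11) = Σ_{j=0}^{11} e^(−μ) μ^j/j! ≈ 0.7520.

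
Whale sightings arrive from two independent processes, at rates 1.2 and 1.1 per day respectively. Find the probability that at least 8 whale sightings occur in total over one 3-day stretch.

0.3864

Independent Poisson processes superpose: combined rate λ = 1.2 + 1.1 = 2.3 per day.
Over the interval, μ = 2.3 × 3 = 6.9 (a 3-day stretch = 3 days).
P(N ≥ 8) = 1 − P(N ≤ 7) ≈ 0.3864.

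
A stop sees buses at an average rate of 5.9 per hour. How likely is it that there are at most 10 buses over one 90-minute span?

Over the interval, μ = 5.9 × 1.5 = 8.85 (a 90-minute span = 1.5 hours).
P(N ≤ 10) = Σ_{j=0}^{10} e^(−μ) μ^j/j! ≈ 0.7236.

0.7236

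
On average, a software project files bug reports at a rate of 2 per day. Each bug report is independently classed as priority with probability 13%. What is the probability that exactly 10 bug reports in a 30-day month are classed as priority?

Thinning: the bug reports that are classed as priority themselves form a Poisson process with rate 0.13 × 2 = 0.26 per day.
Over the interval, μ = 0.26 × 30 = 7.8 (a 30-day month = 30 days).
P(N = 10) = e^(−7.8) · 7.8^10/10! ≈ 0.0941.

0.0941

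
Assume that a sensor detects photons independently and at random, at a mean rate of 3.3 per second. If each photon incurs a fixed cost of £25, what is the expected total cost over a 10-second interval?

E[N] = 3.3 × 10 = 33 (a 10-second interval = 10 seconds); E[cost] = 33 × £25 = £825.

£825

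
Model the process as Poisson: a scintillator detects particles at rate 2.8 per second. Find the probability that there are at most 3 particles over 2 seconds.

Over the interval, μ = 2.8 × 2 = 5.6 (2 seconds).
P(N ≤ 3) = Σ_{j=0}^{3} e^(−μ) μ^j/j! ≈ 0.1906.

0.1906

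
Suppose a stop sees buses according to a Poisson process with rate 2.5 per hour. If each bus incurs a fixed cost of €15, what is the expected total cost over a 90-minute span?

E[N] = 2.5 × 1.5 = 3.75 (a 90-minute span = 1.5 hours); E[cost] = 3.75 × €15 = €56.25.

€56.25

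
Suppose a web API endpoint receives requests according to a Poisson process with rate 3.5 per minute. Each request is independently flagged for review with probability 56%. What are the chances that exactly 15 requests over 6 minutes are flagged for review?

0.0680

Thinning: the requests that are flagged for review themselves form a Poisson process with rate 0.56 × 3.5 = 1.96 per minute.
Over the interval, μ = 1.96 × 6 = 11.76 (6 minutes).
P(N = 15) = e^(−11.76) · 11.76^15/15! ≈ 0.0680.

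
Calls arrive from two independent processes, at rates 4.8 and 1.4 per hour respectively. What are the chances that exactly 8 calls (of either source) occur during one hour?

0.1099

Independent Poisson processes superpose: combined rate λ = 4.8 + 1.4 = 6.2 per hour.
So μ = 6.2.
P(N = 8) = e^(−6.2) · 6.2^8/8! ≈ 0.1099.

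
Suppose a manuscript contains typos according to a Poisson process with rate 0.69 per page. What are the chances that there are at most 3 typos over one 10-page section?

0.0871

Over the interval, μ = 0.69 × 10 = 6.9 (a 10-page section = 10 pages).
P(N ≤ 3) = Σ_{j=0}^{3} e^(−μ) μ^j/j! ≈ 0.0871.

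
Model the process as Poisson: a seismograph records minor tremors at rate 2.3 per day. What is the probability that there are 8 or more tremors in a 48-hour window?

Over the interval, μ = 2.3 × 2 = 4.6 (a 48-hour window = 2 days).
P(N ≥ 8) = 1 − P(N ≤ 7) = 1 − Σ_{j=0}^{7} e^(−μ) μ^j/j! ≈ 0.0951.

0.0951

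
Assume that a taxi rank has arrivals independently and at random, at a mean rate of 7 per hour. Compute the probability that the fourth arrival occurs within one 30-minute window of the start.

Over the interval, μ = 7 × 0.5 = 3.5 (a 30-minute window = 0.5 hours).
The fourth arrival falls in the interval iff at least 4 events occur there: P(S_4 ≤ t) = P(N ≥ 4) = 1 − P(N ≤ 3) ≈ 0.4634.

0.4634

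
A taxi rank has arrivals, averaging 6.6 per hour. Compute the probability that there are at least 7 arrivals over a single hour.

0.4892

With mean μ = 6.6 per hour,
P(N ≥ 7) = 1 − P(N ≤ 6) = 1 − Σ_{j=0}^{6} e^(−μ) μ^j/j! ≈ 0.4892.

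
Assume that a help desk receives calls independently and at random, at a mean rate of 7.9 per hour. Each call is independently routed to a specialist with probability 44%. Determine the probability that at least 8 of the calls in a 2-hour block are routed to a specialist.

0.3941

Thinning: the calls that are routed to a specialist themselves form a Poisson process with rate 0.44 × 7.9 = 3.476 per hour.
Over the interval, μ = 3.476 × 2 = 6.952 (a 2-hour block = 2 hours).
P(N ≥ 8) = 1 − P(N ≤ 7) ≈ 0.3941.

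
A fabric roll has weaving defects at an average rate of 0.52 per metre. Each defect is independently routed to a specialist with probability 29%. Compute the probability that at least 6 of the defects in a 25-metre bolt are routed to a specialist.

0.1800

Thinning: the defects that are routed to a specialist themselves form a Poisson process with rate 0.29 × 0.52 = 0.1508 per metre.
Over the interval, μ = 0.1508 × 25 = 3.77 (a 25-metre bolt = 25 metres).
P(N ≥ 6) = 1 − P(N ≤ 5) ≈ 0.1800.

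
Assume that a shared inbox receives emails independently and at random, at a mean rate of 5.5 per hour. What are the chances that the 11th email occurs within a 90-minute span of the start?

0.2097

Over the interval, μ = 5.5 × 1.5 = 8.25 (a 90-minute span = 1.5 hours).
The 11th arrival falls in the interval iff at least 11 events occur there: P(S_11 ≤ t) = P(N ≥ 11) = 1 − P(N ≤ 10) ≈ 0.2097.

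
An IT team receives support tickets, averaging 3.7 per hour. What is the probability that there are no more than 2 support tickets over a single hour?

With mean μ = 3.7 per hour,
P(N ≤ 2) = Σ_{j=0}^{2} e^(−μ) μ^j/j! ≈ 0.2854.

0.2854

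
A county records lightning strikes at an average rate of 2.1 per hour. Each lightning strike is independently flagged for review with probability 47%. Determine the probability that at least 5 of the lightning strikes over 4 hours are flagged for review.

0.3610

Thinning: the lightning strikes that are flagged for review themselves form a Poisson process with rate 0.47 × 2.1 = 0.987 per hour.
Over the interval, μ = 0.987 × 4 = 3.948 (4 hours).
P(N ≥ 5) = 1 − P(N ≤ 4) ≈ 0.3610.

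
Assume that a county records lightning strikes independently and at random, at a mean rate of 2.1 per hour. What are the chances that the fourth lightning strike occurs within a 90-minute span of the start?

0.3863

Over the interval, μ = 2.1 × 1.5 = 3.15 (a 90-minute span = 1.5 hours).
The fourth arrival falls in the interval iff at least 4 events occur there: P(S_4 ≤ t) = P(N ≥ 4) = 1 − P(N ≤ 3) ≈ 0.3863.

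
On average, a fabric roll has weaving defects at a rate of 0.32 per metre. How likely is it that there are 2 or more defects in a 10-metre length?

0.8288

Over the interval, μ = 0.32 × 10 = 3.2 (a 10-metre length = 10 metres).
P(N ≥ 2) = 1 − P(N ≤ 1) = 1 − Σ_{j=0}^{1} e^(−μ) μ^j/j! ≈ 0.8288.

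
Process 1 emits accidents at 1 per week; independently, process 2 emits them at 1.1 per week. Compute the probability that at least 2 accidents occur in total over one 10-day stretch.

Independent Poisson processes superpose: combined rate λ = 1 + 1.1 = 2.1 per week.
Over the interval, μ = 2.1 × 10/7 = 3 (a 10-day stretch = 10/7 weeks).
P(N ≥ 2) = 1 − P(N ≤ 1) ≈ 0.8009.

0.8009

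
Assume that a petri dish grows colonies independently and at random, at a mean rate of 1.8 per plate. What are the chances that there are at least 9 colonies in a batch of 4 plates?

Over the interval, μ = 1.8 × 4 = 7.2 (a batch of 4 plates = 4 plates).
P(N ≥ 9) = 1 − P(N ≤ 8) = 1 − Σ_{j=0}^{8} e^(−μ) μ^j/j! ≈ 0.2973.

0.2973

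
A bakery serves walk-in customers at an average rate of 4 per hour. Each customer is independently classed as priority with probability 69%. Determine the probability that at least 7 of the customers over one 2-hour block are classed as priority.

0.3171

Thinning: the customers that are classed as priority themselves form a Poisson process with rate 0.69 × 4 = 2.76 per hour.
Over the interval, μ = 2.76 × 2 = 5.52 (a 2-hour block = 2 hours).
P(N ≥ 7) = 1 − P(N ≤ 6) ≈ 0.3171.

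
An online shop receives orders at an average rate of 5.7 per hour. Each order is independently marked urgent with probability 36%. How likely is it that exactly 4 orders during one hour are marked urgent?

Thinning: the orders that are marked urgent themselves form a Poisson process with rate 0.36 × 5.7 = 2.052 per hour.
So μ = 2.052.
P(N = 4) = e^(−2.052) · 2.052^4/4! ≈ 0.0949.

0.0949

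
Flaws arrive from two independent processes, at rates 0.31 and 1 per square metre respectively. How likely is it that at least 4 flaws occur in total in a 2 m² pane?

0.2684

Independent Poisson processes superpose: combined rate λ = 0.31 + 1 = 1.31 per square metre.
Over the interval, μ = 1.31 × 2 = 2.62 (a 2 m² pane = 2 square metres).
P(N ≥ 4) = 1 − P(N ≤ 3) ≈ 0.2684.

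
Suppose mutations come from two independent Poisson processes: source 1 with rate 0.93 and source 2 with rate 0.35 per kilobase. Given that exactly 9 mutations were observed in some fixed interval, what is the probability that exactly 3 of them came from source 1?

Given the total, each event is independently from source 1 with probability p = λ_1/(λ_1+λ_2) = 0.93/1.28 ≈ 0.7266.
So K ~ Binomial(9, 0.93/1.28): P(K = 3) = C(9,3) · (0.93/1.28)^3 · (0.35/1.28)^6 ≈ 0.0135.

0.0135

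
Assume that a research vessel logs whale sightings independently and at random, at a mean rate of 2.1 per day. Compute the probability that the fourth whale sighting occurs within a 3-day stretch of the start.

Over the interval, μ = 2.1 × 3 = 6.3 (a 3-day stretch = 3 days).
The fourth arrival falls in the interval iff at least 4 events occur there: P(S_4 ≤ t) = P(N ≥ 4) = 1 − P(N ≤ 3) ≈ 0.8736.

0.8736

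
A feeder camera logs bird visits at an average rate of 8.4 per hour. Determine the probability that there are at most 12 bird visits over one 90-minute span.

Over the interval, μ = 8.4 × 1.5 = 12.6 (a 90-minute span = 1.5 hours).
P(N ≤ 12) = Σ_{j=0}^{12} e^(−μ) μ^j/j! ≈ 0.5077.

0.5077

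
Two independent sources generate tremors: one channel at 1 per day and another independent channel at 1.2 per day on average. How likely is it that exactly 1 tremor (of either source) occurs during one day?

0.2438

Independent Poisson processes superpose: combined rate λ = 1 + 1.2 = 2.2 per day.
So μ = 2.2.
P(N = 1) = e^(−2.2) · 2.2^1/1! ≈ 0.2438.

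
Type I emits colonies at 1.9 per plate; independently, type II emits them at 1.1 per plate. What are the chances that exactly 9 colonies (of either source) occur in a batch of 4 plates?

Independent Poisson processes superpose: combined rate λ = 1.9 + 1.1 = 3 per plate.
Over the interval, μ = 3 × 4 = 12 (a batch of 4 plates = 4 plates).
P(N = 9) = e^(−12) · 12^9/9! ≈ 0.0874.

0.0874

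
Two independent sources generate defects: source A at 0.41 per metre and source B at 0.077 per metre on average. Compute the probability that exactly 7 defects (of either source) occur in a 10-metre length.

Independent Poisson processes superpose: combined rate λ = 0.41 + 0.077 = 0.487 per metre.
Over the interval, μ = 0.487 × 10 = 4.87 (a 10-metre length = 10 metres).
P(N = 7) = e^(−4.87) · 4.87^7/7! ≈ 0.0989.

0.0989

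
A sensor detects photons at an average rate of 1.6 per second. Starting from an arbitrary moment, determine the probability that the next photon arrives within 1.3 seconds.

0.8751

Inter-arrival times are exponential with rate λ = 1.6 per second.
P(T ≤ 1.3) = 1 − e^(−λt) = 1 − e^(−1.6 × 1.3) = 1 − e^(−2.08) ≈ 0.8751.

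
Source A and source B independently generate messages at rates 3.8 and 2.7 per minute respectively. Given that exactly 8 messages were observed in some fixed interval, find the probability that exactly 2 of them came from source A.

0.0492

Given the total, each event is independently from source A with probability p = λ_A/(λ_A+λ_B) = 3.8/6.5 ≈ 0.5846.
So K ~ Binomial(8, 3.8/6.5): P(K = 2) = C(8,2) · (3.8/6.5)^2 · (2.7/6.5)^6 ≈ 0.0492.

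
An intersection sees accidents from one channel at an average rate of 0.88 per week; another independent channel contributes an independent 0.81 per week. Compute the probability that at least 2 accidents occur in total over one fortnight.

Independent Poisson processes superpose: combined rate λ = 0.88 + 0.81 = 1.69 per week.
Over the interval, μ = 1.69 × 2 = 3.38 (a fortnight = 2 weeks).
P(N ≥ 2) = 1 − P(N ≤ 1) ≈ 0.8509.

0.8509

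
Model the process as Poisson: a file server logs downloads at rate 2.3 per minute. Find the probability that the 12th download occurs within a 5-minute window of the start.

0.4802

Over the interval, μ = 2.3 × 5 = 11.5 (a 5-minute window = 5 minutes).
The 12th arrival falls in the interval iff at least 12 events occur there: P(S_12 ≤ t) = P(N ≥ 12) = 1 − P(N ≤ 11) ≈ 0.4802.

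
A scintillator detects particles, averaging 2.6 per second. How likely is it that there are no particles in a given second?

With mean μ = 2.6 per second,
P(N = 0) = e^(−μ) μ^0/0! = e^(−2.6) · 2.6^0/1 ≈ 0.0743.

0.0743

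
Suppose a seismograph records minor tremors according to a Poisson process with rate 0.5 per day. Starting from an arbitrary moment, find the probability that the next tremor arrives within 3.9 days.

0.8577

Inter-arrival times are exponential with rate λ = 0.5 per day.
P(T ≤ 3.9) = 1 − e^(−λt) = 1 − e^(−0.5 × 3.9) = 1 − e^(−1.95) ≈ 0.8577.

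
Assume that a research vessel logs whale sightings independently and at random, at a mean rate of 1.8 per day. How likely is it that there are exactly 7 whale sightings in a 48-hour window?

0.0425

Over the interval, μ = 1.8 × 2 = 3.6 (a 48-hour window = 2 days).
P(N = 7) = e^(−μ) μ^7/7! = e^(−3.6) · 3.6^7/5040 ≈ 0.0425.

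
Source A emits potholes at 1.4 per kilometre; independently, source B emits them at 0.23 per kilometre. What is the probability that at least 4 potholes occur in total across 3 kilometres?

0.7192

Independent Poisson processes superpose: combined rate λ = 1.4 + 0.23 = 1.63 per kilometre.
Over the interval, μ = 1.63 × 3 = 4.89 (3 kilometres).
P(N ≥ 4) = 1 − P(N ≤ 3) ≈ 0.7192.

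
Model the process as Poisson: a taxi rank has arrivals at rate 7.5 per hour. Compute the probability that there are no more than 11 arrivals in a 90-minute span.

Over the interval, μ = 7.5 × 1.5 = 11.25 (a 90-minute span = 1.5 hours).
P(N ≤ 11) = Σ_{j=0}^{11} e^(−μ) μ^j/j! ≈ 0.5495.

0.5495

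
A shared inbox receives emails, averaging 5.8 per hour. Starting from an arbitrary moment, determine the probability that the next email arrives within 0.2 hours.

0.6865

Inter-arrival times are exponential with rate λ = 5.8 per hour.
P(T ≤ 0.2) = 1 − e^(−λt) = 1 − e^(−5.8 × 0.2) = 1 − e^(−1.16) ≈ 0.6865.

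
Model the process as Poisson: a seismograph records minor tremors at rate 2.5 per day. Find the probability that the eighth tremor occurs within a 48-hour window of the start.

Over the interval, μ = 2.5 × 2 = 5 (a 48-hour window = 2 days).
The eighth arrival falls in the interval iff at least 8 events occur there: P(S_8 ≤ t) = P(N ≥ 8) = 1 − P(N ≤ 7) ≈ 0.1334.

0.1334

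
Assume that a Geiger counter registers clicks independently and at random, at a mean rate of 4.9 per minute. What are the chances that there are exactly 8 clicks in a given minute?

0.0614

With mean μ = 4.9 per minute,
P(N = 8) = e^(−μ) μ^8/8! = e^(−4.9) · 4.9^8/40320 ≈ 0.0614.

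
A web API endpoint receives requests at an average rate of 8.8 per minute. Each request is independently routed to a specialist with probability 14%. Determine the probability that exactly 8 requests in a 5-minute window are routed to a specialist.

Thinning: the requests that are routed to a specialist themselves form a Poisson process with rate 0.14 × 8.8 = 1.232 per minute.
Over the interval, μ = 1.232 × 5 = 6.16 (a 5-minute window = 5 minutes).
P(N = 8) = e^(−6.16) · 6.16^8/8! ≈ 0.1086.

0.1086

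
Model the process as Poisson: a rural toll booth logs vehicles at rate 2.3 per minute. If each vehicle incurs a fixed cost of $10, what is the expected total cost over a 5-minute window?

E[N] = 2.3 × 5 = 11.5 (a 5-minute window = 5 minutes); E[cost] = 11.5 × $10 = $115.

$115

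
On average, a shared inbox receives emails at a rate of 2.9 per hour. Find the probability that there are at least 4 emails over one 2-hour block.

Over the interval, μ = 2.9 × 2 = 5.8 (a 2-hour block = 2 hours).
P(N ≥ 4) = 1 − P(N ≤ 3) = 1 − Σ_{j=0}^{3} e^(−μ) μ^j/j! ≈ 0.8300.

0.8300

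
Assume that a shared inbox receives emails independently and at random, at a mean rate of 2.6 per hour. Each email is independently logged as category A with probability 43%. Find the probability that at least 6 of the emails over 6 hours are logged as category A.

Thinning: the emails that are logged as category A themselves form a Poisson process with rate 0.43 × 2.6 = 1.118 per hour.
Over the interval, μ = 1.118 × 6 = 6.708 (6 hours).
P(N ≥ 6) = 1 − P(N ≤ 5) ≈ 0.6605.

0.6605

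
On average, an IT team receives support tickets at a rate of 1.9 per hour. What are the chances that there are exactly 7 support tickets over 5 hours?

0.1037

Over the interval, μ = 1.9 × 5 = 9.5 (5 hours).
P(N = 7) = e^(−μ) μ^7/7! = e^(−9.5) · 9.5^7/5040 ≈ 0.1037.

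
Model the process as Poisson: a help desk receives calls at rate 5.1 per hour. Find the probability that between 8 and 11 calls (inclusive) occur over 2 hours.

0.4711

Over the interval, μ = 5.1 × 2 = 10.2 (2 hours).
P(8 ≤ N ≤ 11) = Σ_{j=8}^{11} e^(−10.2) · 10.2^j/j! ≈ 0.4711.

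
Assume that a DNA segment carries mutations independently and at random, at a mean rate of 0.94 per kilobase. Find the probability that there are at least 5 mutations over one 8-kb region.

0.8694

Over the interval, μ = 0.94 × 8 = 7.52 (an 8-kb region = 8 kilobases).
P(N ≥ 5) = 1 − P(N ≤ 4) = 1 − Σ_{j=0}^{4} e^(−μ) μ^j/j! ≈ 0.8694.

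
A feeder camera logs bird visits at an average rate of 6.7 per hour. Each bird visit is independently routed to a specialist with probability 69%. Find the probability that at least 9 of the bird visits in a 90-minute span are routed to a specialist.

0.2624

Thinning: the bird visits that are routed to a specialist themselves form a Poisson process with rate 0.69 × 6.7 = 4.623 per hour.
Over the interval, μ = 4.623 × 1.5 = 6.9345 (a 90-minute span = 1.5 hours).
P(N ≥ 9) = 1 − P(N ≤ 8) ≈ 0.2624.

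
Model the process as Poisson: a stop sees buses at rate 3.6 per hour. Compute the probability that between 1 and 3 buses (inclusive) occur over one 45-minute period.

0.6469

Over the interval, μ = 3.6 × 0.75 = 2.7 (a 45-minute period = 0.75 hours).
P(1 ≤ N ≤ 3) = Σ_{j=1}^{3} e^(−2.7) · 2.7^j/j! ≈ 0.6469.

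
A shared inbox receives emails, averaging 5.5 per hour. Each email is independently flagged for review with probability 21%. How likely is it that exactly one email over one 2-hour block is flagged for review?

0.2293

Thinning: the emails that are flagged for review themselves form a Poisson process with rate 0.21 × 5.5 = 1.155 per hour.
Over the interval, μ = 1.155 × 2 = 2.31 (a 2-hour block = 2 hours).
P(N = 1) = e^(−2.31) · 2.31^1/1! ≈ 0.2293.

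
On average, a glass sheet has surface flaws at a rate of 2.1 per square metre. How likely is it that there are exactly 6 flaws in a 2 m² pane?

Over the interval, μ = 2.1 × 2 = 4.2 (a 2 m² pane = 2 square metres).
P(N = 6) = e^(−μ) μ^6/6! = e^(−4.2) · 4.2^6/720 ≈ 0.1143.

0.1143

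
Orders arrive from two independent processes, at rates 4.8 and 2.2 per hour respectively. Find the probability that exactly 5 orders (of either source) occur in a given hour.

0.1277

Independent Poisson processes superpose: combined rate λ = 4.8 + 2.2 = 7 per hour.
So μ = 7.
P(N = 5) = e^(−7) · 7^5/5! ≈ 0.1277.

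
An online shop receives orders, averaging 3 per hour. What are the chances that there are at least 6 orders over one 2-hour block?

0.5543

Over the interval, μ = 3 × 2 = 6 (a 2-hour block = 2 hours).
P(N ≥ 6) = 1 − P(N ≤ 5) = 1 − Σ_{j=0}^{5} e^(−μ) μ^j/j! ≈ 0.5543.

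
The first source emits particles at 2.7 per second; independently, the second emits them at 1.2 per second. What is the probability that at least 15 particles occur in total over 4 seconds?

Independent Poisson processes superpose: combined rate λ = 2.7 + 1.2 = 3.9 per second.
Over the interval, μ = 3.9 × 4 = 15.6 (4 seconds).
P(N ≥ 15) = 1 − P(N ≤ 14) ≈ 0.5944.

0.5944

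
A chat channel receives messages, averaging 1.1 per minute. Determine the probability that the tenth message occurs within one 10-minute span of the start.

0.6595

Over the interval, μ = 1.1 × 10 = 11 (a 10-minute span = 10 minutes).
The tenth arrival falls in the interval iff at least 10 events occur there: P(S_10 ≤ t) = P(N ≥ 10) = 1 − P(N ≤ 9) ≈ 0.6595.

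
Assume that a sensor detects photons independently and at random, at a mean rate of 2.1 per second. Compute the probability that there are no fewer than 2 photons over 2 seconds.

Over the interval, μ = 2.1 × 2 = 4.2 (2 seconds).
P(N ≥ 2) = 1 − P(N ≤ 1) = 1 − Σ_{j=0}^{1} e^(−μ) μ^j/j! ≈ 0.9220.

0.9220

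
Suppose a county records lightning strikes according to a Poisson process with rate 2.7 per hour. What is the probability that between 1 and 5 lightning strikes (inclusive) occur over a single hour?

0.8761

With mean μ = 2.7 per hour,
P(1 ≤ N ≤ 5) = Σ_{j=1}^{5} e^(−2.7) · 2.7^j/j! ≈ 0.8761.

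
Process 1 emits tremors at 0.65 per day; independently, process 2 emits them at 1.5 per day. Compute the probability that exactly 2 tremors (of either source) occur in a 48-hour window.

Independent Poisson processes superpose: combined rate λ = 0.65 + 1.5 = 2.15 per day.
Over the interval, μ = 2.15 × 2 = 4.3 (a 48-hour window = 2 days).
P(N = 2) = e^(−4.3) · 4.3^2/2! ≈ 0.1254.

0.1254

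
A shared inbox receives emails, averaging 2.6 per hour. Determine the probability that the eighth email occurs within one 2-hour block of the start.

Over the interval, μ = 2.6 × 2 = 5.2 (a 2-hour block = 2 hours).
The eighth arrival falls in the interval iff at least 8 events occur there: P(S_8 ≤ t) = P(N ≥ 8) = 1 − P(N ≤ 7) ≈ 0.1551.

0.1551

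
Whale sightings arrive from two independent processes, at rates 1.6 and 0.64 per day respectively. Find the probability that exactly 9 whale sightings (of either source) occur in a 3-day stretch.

0.0929

Independent Poisson processes superpose: combined rate λ = 1.6 + 0.64 = 2.24 per day.
Over the interval, μ = 2.24 × 3 = 6.72 (a 3-day stretch = 3 days).
P(N = 9) = e^(−6.72) · 6.72^9/9! ≈ 0.0929.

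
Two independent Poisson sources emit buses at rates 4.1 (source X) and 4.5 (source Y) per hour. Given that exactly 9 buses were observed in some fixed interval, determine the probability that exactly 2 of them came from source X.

0.0879

Given the total, each event is independently from source X with probability p = λ_X/(λ_X+λ_Y) = 4.1/8.6 ≈ 0.4767.
So K ~ Binomial(9, 4.1/8.6): P(K = 2) = C(9,2) · (4.1/8.6)^2 · (4.5/8.6)^7 ≈ 0.0879.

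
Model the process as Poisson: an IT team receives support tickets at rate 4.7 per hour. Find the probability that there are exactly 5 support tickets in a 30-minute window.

Over the interval, μ = 4.7 × 0.5 = 2.35 (a 30-minute window = 0.5 hours).
P(N = 5) = e^(−μ) μ^5/5! = e^(−2.35) · 2.35^5/120 ≈ 0.0570.

0.0570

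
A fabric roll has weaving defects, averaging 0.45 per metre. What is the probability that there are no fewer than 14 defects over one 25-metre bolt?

0.2424

Over the interval, μ = 0.45 × 25 = 11.25 (a 25-metre bolt = 25 metres).
P(N ≥ 14) = 1 − P(N ≤ 13) = 1 − Σ_{j=0}^{13} e^(−μ) μ^j/j! ≈ 0.2424.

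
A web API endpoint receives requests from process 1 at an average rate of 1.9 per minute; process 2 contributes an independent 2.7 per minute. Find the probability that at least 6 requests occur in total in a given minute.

Independent Poisson processes superpose: combined rate λ = 1.9 + 2.7 = 4.6 per minute.
So μ = 4.6.
P(N ≥ 6) = 1 − P(N ≤ 5) ≈ 0.3142.

0.3142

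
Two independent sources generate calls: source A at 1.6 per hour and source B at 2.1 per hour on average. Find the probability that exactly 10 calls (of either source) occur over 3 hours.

Independent Poisson processes superpose: combined rate λ = 1.6 + 2.1 = 3.7 per hour.
Over the interval, μ = 3.7 × 3 = 11.1 (3 hours).
P(N = 10) = e^(−11.1) · 11.1^10/10! ≈ 0.1182.

0.1182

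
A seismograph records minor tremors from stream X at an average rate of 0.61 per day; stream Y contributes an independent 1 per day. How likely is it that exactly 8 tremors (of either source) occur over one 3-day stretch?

Independent Poisson processes superpose: combined rate λ = 0.61 + 1 = 1.61 per day.
Over the interval, μ = 1.61 × 3 = 4.83 (a 3-day stretch = 3 days).
P(N = 8) = e^(−4.83) · 4.83^8/8! ≈ 0.0587.

0.0587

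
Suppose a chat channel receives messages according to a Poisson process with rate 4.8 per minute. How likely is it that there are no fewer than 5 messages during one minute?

0.5237

With mean μ = 4.8 per minute,
P(N ≥ 5) = 1 − P(N ≤ 4) = 1 − Σ_{j=0}^{4} e^(−μ) μ^j/j! ≈ 0.5237.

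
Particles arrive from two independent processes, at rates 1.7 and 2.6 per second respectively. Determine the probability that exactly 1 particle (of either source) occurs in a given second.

0.0583

Independent Poisson processes superpose: combined rate λ = 1.7 + 2.6 = 4.3 per second.
So μ = 4.3.
P(N = 1) = e^(−4.3) · 4.3^1/1! ≈ 0.0583.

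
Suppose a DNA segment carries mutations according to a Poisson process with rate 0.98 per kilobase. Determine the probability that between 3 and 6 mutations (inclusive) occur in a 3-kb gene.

Over the interval, μ = 0.98 × 3 = 2.94 (a 3-kb gene = 3 kilobases).
P(3 ≤ N ≤ 6) = Σ_{j=3}^{6} e^(−2.94) · 2.94^j/j! ≈ 0.5327.

0.5327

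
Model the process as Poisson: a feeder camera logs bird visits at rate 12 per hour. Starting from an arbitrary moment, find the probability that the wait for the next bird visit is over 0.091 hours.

The wait for the next event is exponential with rate λ = 12 per hour.
P(T > 0.091) = e^(−λt) = e^(−12 × 0.091) = e^(−1.092) ≈ 0.3355.

0.3355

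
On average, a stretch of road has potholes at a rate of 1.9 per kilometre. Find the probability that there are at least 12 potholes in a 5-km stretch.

Over the interval, μ = 1.9 × 5 = 9.5 (a 5-km stretch = 5 kilometres).
P(N ≥ 12) = 1 − P(N ≤ 11) = 1 − Σ_{j=0}^{11} e^(−μ) μ^j/j! ≈ 0.2480.

0.2480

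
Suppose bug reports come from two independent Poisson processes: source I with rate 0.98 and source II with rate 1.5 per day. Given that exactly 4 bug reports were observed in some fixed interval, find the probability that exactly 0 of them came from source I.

Given the total, each event is independently from source I with probability p = λ_I/(λ_I+λ_II) = 0.98/2.48 ≈ 0.3952.
So K ~ Binomial(4, 0.98/2.48): P(K = 0) = C(4,0) · (0.98/2.48)^0 · (1.5/2.48)^4 ≈ 0.1338.

0.1338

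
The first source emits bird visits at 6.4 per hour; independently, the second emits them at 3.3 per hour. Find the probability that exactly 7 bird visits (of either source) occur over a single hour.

0.0982

Independent Poisson processes superpose: combined rate λ = 6.4 + 3.3 = 9.7 per hour.
So μ = 9.7.
P(N = 7) = e^(−9.7) · 9.7^7/7! ≈ 0.0982.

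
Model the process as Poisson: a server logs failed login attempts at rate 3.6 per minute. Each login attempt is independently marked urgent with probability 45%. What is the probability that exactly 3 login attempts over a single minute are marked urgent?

Thinning: the login attempts that are marked urgent themselves form a Poisson process with rate 0.45 × 3.6 = 1.62 per minute.
So μ = 1.62.
P(N = 3) = e^(−1.62) · 1.62^3/3! ≈ 0.1402.

0.1402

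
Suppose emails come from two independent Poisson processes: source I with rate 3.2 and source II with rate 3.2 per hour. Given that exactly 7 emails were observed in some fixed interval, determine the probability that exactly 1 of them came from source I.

0.0547

Given the total, each event is independently from source I with probability p = λ_I/(λ_I+λ_II) = 3.2/6.4 = 0.5000.
So K ~ Binomial(7, 3.2/6.4): P(K = 1) = C(7,1) · (3.2/6.4)^1 · (3.2/6.4)^6 ≈ 0.0547.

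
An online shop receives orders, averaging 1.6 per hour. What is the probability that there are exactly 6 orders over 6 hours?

Over the interval, μ = 1.6 × 6 = 9.6 (6 hours).
P(N = 6) = e^(−μ) μ^6/6! = e^(−9.6) · 9.6^6/720 ≈ 0.0736.

0.0736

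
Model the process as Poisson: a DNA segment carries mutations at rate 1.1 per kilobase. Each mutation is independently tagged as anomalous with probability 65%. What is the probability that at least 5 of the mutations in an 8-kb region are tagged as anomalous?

Thinning: the mutations that are tagged as anomalous themselves form a Poisson process with rate 0.65 × 1.1 = 0.715 per kilobase.
Over the interval, μ = 0.715 × 8 = 5.72 (an 8-kb region = 8 kilobases).
P(N ≥ 5) = 1 − P(N ≤ 4) ≈ 0.6757.

0.6757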